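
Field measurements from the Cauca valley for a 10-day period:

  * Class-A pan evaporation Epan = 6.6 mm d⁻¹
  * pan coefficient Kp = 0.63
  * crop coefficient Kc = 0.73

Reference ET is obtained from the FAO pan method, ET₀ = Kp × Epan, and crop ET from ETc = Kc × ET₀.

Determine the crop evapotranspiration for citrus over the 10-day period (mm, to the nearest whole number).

30 mm

ET₀ = 0.63 × 6.6 = 4.1580 mm/d
ETc = Kc × ET₀ = 0.73 × 4.1580 = 3.0353 mm/d
Over 10 days: 3.0353 × 10 = 30.353 mm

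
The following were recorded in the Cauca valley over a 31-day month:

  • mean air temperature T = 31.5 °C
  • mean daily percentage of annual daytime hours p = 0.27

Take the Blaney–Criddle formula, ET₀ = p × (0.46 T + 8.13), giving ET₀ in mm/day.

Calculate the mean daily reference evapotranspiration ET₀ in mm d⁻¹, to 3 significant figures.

ET₀ = 0.27 × (0.46 × 31.5 + 8.13) = 0.27 × 22.620 = 6.1074 mm/d

6.11 mm d⁻¹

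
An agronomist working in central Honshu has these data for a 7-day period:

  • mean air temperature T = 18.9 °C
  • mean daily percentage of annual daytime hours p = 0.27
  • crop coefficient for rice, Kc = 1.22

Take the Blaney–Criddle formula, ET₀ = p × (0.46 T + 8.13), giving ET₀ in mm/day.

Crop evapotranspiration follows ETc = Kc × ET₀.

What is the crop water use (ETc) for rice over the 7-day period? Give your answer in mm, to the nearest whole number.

39 mm

ET₀ = 0.27 × (0.46 × 18.9 + 8.13) = 0.27 × 16.824 = 4.5425 mm/d
ETc = Kc × ET₀ = 1.22 × 4.5425 = 5.5419 mm/d
Over 7 days: 5.5419 × 7 = 38.793 mm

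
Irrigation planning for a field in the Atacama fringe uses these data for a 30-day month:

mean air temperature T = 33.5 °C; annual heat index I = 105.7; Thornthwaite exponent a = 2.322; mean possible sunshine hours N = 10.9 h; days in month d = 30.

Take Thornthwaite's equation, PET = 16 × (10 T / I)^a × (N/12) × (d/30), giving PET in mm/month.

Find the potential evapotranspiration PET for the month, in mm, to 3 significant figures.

10T/I = 10 × 33.5 / 105.7 = 3.1693
(10T/I)^a = 3.1693^2.322 = 14.5625
Uncorrected PET = 16 × 14.5625 = 233.000 mm
Correction = (N/12)(d/30) = (10.9/12)(30/30) = 0.9083
PET = 233.000 × 0.9083 = 211.634 mm/month

212 mm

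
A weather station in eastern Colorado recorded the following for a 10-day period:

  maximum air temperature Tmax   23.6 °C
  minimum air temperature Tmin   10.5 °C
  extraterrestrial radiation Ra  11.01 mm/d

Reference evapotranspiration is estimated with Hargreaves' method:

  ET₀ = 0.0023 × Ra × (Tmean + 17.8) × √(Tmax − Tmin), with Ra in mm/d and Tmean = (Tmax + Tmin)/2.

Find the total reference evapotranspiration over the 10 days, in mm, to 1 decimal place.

Tmean = (23.6 + 10.5)/2 = 17.05 °C
ET₀ = 0.0023 × 11.01 × (17.05 + 17.8) × √13.1 = 0.0023 × 11.01 × 34.85 × 3.6194 = 3.1941 mm/d
Over 10 days: 3.1941 × 10 = 31.941 mm

31.9 mm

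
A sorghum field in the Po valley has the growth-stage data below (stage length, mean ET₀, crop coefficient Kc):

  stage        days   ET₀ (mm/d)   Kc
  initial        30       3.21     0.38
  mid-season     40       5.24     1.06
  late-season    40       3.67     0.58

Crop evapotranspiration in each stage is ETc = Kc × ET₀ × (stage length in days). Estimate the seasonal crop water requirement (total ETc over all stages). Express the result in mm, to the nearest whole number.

initial: 0.38 × 3.21 × 30 = 36.59 mm
mid-season: 1.06 × 5.24 × 40 = 222.18 mm
late-season: 0.58 × 3.67 × 40 = 85.14 mm
Seasonal total = 343.91 mm

344 mm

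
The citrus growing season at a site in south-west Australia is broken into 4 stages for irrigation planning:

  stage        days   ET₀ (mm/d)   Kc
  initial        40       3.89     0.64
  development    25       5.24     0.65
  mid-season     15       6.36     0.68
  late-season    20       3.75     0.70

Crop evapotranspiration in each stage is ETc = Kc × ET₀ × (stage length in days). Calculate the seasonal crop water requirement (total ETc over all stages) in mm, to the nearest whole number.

302 mm

initial: 0.64 × 3.89 × 40 = 99.58 mm
development: 0.65 × 5.24 × 25 = 85.15 mm
mid-season: 0.68 × 6.36 × 15 = 64.87 mm
late-season: 0.70 × 3.75 × 20 = 52.50 mm
Seasonal total = 302.10 mm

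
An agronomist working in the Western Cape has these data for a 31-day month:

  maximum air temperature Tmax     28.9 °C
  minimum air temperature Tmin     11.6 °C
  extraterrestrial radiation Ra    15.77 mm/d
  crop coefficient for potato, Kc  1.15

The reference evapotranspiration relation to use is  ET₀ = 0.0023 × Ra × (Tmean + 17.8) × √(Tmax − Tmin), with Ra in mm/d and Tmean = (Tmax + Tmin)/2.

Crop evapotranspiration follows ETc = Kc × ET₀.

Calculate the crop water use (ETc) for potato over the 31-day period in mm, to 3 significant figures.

Tmean = (28.9 + 11.6)/2 = 20.25 °C
ET₀ = 0.0023 × 15.77 × (20.25 + 17.8) × √17.3 = 0.0023 × 15.77 × 38.05 × 4.1593 = 5.7403 mm/d
ETc = Kc × ET₀ = 1.15 × 5.7403 = 6.6013 mm/d
Over 31 days: 6.6013 × 31 = 204.640 mm

205 mm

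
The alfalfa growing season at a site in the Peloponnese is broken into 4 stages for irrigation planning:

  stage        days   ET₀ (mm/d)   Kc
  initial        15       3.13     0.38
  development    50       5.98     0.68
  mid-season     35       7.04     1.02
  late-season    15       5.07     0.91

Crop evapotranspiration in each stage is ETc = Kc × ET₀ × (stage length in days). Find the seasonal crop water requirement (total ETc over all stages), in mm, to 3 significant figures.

542 mm

initial: 0.38 × 3.13 × 15 = 17.84 mm
development: 0.68 × 5.98 × 50 = 203.32 mm
mid-season: 1.02 × 7.04 × 35 = 251.33 mm
late-season: 0.91 × 5.07 × 15 = 69.21 mm
Seasonal total = 541.70 mm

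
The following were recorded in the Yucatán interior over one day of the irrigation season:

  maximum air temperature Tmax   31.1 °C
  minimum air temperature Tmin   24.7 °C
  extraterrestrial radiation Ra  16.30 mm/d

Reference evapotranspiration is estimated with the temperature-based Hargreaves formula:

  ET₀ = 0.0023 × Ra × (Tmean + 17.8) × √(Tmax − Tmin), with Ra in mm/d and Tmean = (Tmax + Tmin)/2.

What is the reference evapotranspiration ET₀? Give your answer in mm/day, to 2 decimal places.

4.33 mm/day

Tmean = (31.1 + 24.7)/2 = 27.90 °C
ET₀ = 0.0023 × 16.30 × (27.90 + 17.8) × √6.4 = 0.0023 × 16.30 × 45.70 × 2.5298 = 4.3343 mm/d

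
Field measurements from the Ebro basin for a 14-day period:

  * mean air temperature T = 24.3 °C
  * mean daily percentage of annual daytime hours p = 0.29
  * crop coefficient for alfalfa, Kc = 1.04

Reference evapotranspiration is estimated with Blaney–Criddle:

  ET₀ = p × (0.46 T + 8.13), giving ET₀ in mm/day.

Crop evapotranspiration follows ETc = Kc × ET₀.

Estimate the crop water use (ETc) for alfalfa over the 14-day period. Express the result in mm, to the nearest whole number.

ET₀ = 0.29 × (0.46 × 24.3 + 8.13) = 0.29 × 19.308 = 5.5993 mm/d
ETc = Kc × ET₀ = 1.04 × 5.5993 = 5.8233 mm/d
Over 14 days: 5.8233 × 14 = 81.526 mm

82 mm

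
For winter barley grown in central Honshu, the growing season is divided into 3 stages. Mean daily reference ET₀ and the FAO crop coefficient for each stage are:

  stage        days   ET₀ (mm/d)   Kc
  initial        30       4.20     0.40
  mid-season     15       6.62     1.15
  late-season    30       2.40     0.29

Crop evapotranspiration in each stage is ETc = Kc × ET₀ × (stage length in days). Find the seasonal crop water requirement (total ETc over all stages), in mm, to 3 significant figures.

initial: 0.40 × 4.20 × 30 = 50.40 mm
mid-season: 1.15 × 6.62 × 15 = 114.20 mm
late-season: 0.29 × 2.40 × 30 = 20.88 mm
Seasonal total = 185.48 mm

185 mm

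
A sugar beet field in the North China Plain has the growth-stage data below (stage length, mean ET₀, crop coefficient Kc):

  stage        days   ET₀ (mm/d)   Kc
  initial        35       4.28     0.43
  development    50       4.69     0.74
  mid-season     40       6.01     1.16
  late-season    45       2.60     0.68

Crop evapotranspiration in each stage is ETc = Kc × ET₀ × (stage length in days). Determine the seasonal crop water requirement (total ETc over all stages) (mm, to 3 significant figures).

596 mm

initial: 0.43 × 4.28 × 35 = 64.41 mm
development: 0.74 × 4.69 × 50 = 173.53 mm
mid-season: 1.16 × 6.01 × 40 = 278.86 mm
late-season: 0.68 × 2.60 × 45 = 79.56 mm
Seasonal total = 596.36 mm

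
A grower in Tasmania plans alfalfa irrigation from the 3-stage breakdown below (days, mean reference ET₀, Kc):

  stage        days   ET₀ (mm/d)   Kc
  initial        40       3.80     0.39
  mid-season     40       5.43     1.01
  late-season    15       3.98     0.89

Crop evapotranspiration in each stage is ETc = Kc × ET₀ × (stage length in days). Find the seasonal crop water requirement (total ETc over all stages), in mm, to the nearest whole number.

initial: 0.39 × 3.80 × 40 = 59.28 mm
mid-season: 1.01 × 5.43 × 40 = 219.37 mm
late-season: 0.89 × 3.98 × 15 = 53.13 mm
Seasonal total = 331.78 mm

332 mm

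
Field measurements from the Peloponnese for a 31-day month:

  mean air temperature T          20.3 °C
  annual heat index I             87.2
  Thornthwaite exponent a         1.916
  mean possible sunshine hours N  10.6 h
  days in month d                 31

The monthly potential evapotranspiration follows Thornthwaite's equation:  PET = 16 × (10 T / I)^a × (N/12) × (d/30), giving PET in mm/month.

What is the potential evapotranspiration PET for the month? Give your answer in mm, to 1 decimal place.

10T/I = 10 × 20.3 / 87.2 = 2.3280
(10T/I)^a = 2.3280^1.916 = 5.0482
Uncorrected PET = 16 × 5.0482 = 80.771 mm
Correction = (N/12)(d/30) = (10.6/12)(31/30) = 0.9128
PET = 80.771 × 0.9128 = 73.728 mm/month

73.7 mm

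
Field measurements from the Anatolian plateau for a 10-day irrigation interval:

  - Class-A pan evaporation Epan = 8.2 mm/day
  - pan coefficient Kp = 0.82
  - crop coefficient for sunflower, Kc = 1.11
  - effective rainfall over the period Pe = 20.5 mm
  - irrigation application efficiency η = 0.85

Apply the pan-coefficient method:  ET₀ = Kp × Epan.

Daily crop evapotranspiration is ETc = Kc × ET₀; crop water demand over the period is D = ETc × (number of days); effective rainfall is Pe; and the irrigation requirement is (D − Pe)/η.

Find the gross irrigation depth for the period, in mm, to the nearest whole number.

64 mm

ET₀ = 0.82 × 8.2 = 6.7240 mm/d
ETc = Kc × ET₀ = 1.11 × 6.7240 = 7.4636 mm/d
Crop demand D = ETc × 10 d = 7.4636 × 10 = 74.636 mm
D − Pe = 74.636 − 20.5 = 54.136 mm
Gross irrigation = 54.136 / 0.85 = 63.689 mm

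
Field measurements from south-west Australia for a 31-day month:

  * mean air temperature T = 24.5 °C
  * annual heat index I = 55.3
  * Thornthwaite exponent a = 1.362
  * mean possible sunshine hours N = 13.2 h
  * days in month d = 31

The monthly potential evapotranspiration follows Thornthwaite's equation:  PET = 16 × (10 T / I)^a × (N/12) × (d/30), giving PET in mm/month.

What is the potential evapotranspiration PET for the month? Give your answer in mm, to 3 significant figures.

10T/I = 10 × 24.5 / 55.3 = 4.4304
(10T/I)^a = 4.4304^1.362 = 7.5937
Uncorrected PET = 16 × 7.5937 = 121.499 mm
Correction = (N/12)(d/30) = (13.2/12)(31/30) = 1.1367
PET = 121.499 × 1.1367 = 138.108 mm/month

138 mm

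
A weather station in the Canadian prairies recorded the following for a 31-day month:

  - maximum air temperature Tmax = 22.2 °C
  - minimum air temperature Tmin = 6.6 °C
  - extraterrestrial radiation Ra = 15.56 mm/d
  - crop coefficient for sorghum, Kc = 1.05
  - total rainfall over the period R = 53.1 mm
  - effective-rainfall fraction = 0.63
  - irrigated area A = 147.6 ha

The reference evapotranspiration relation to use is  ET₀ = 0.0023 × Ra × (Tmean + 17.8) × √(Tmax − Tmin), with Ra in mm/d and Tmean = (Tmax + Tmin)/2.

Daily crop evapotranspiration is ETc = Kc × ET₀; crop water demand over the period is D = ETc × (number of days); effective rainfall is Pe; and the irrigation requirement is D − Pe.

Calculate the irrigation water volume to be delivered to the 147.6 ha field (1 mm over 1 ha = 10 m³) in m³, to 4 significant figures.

Tmean = (22.2 + 6.6)/2 = 14.40 °C
ET₀ = 0.0023 × 15.56 × (14.40 + 17.8) × √15.6 = 0.0023 × 15.56 × 32.20 × 3.9497 = 4.5515 mm/d
ETc = Kc × ET₀ = 1.05 × 4.5515 = 4.7791 mm/d
Crop demand D = ETc × 31 d = 4.7791 × 31 = 148.152 mm
Pe = 0.63 × 53.1 = 33.453 mm
D − Pe = 148.152 − 33.453 = 114.699 mm
Volume = 114.699 mm × 147.6 ha × 10 = 169295.7 m³

169300 m³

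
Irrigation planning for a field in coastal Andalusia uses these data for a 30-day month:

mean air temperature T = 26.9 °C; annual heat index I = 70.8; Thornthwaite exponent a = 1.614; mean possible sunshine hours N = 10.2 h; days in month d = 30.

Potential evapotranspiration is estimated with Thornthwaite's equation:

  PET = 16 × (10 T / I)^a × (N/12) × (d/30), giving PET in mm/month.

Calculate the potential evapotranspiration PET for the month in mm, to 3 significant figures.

117 mm

10T/I = 10 × 26.9 / 70.8 = 3.7994
(10T/I)^a = 3.7994^1.614 = 8.6230
Uncorrected PET = 16 × 8.6230 = 137.968 mm
Correction = (N/12)(d/30) = (10.2/12)(30/30) = 0.8500
PET = 137.968 × 0.8500 = 117.273 mm/month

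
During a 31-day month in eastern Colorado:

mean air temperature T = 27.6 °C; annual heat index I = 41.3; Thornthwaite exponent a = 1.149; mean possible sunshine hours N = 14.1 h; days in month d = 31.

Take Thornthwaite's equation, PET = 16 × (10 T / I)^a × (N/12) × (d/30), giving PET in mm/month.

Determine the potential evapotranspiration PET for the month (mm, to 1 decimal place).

172.3 mm

10T/I = 10 × 27.6 / 41.3 = 6.6828
(10T/I)^a = 6.6828^1.149 = 8.8691
Uncorrected PET = 16 × 8.8691 = 141.906 mm
Correction = (N/12)(d/30) = (14.1/12)(31/30) = 1.2142
PET = 141.906 × 1.2142 = 172.302 mm/month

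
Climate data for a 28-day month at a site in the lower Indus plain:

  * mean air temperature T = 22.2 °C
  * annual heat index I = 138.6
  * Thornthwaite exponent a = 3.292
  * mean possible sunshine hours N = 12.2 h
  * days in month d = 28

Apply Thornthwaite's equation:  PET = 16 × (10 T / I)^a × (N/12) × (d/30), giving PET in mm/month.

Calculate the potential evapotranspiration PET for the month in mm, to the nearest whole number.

10T/I = 10 × 22.2 / 138.6 = 1.6017
(10T/I)^a = 1.6017^3.292 = 4.7150
Uncorrected PET = 16 × 4.7150 = 75.440 mm
Correction = (N/12)(d/30) = (12.2/12)(28/30) = 0.9489
PET = 75.440 × 0.9489 = 71.585 mm/month

72 mm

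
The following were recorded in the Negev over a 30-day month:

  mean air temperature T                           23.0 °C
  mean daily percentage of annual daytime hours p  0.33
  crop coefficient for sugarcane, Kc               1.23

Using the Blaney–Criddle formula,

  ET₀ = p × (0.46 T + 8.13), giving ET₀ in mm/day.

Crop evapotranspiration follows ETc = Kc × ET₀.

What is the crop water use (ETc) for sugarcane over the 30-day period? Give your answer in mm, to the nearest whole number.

ET₀ = 0.33 × (0.46 × 23.0 + 8.13) = 0.33 × 18.710 = 6.1743 mm/d
ETc = Kc × ET₀ = 1.23 × 6.1743 = 7.5944 mm/d
Over 30 days: 7.5944 × 30 = 227.832 mm

228 mm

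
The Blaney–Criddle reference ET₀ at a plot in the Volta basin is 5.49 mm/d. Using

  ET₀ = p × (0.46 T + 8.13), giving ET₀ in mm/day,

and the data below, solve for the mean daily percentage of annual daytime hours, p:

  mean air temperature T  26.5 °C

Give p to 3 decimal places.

0.270

p = ET₀ / (0.46 T + 8.13) = 5.49 / (0.46 × 26.5 + 8.13) = 5.49 / 20.320 = 0.2702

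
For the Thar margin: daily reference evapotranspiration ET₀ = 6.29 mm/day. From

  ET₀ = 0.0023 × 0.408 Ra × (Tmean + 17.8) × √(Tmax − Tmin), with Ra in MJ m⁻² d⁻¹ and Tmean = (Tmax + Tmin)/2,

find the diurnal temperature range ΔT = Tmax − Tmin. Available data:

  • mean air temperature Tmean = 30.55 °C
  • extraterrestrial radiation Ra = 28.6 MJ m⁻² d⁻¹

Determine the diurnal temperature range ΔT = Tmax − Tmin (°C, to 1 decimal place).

23.5 °C

√ΔT = ET₀ / [0.0023 × 0.408 × Ra × (Tmean+17.8)] = 6.29 / (0.0023 × 11.6688 × 48.35) = 4.8473
ΔT = 4.8473² = 23.496 °C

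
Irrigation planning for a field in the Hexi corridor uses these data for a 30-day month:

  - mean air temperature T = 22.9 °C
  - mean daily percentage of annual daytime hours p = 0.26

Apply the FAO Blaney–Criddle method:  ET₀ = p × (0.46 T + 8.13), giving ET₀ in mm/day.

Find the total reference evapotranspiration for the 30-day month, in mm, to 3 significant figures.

ET₀ = 0.26 × (0.46 × 22.9 + 8.13) = 0.26 × 18.664 = 4.8526 mm/d
Monthly total = 4.8526 × 30 = 145.578 mm

146 mm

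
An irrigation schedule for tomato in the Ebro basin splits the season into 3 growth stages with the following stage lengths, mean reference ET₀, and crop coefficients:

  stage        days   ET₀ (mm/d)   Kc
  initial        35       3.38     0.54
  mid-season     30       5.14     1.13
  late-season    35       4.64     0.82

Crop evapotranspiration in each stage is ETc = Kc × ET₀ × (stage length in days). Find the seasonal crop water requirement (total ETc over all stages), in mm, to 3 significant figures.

371 mm

initial: 0.54 × 3.38 × 35 = 63.88 mm
mid-season: 1.13 × 5.14 × 30 = 174.25 mm
late-season: 0.82 × 4.64 × 35 = 133.17 mm
Seasonal total = 371.30 mm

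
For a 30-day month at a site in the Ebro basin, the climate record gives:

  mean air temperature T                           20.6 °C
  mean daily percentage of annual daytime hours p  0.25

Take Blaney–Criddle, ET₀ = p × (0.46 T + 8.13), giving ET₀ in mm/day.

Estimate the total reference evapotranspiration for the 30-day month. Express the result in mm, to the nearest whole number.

ET₀ = 0.25 × (0.46 × 20.6 + 8.13) = 0.25 × 17.606 = 4.4015 mm/d
Monthly total = 4.4015 × 30 = 132.045 mm

132 mm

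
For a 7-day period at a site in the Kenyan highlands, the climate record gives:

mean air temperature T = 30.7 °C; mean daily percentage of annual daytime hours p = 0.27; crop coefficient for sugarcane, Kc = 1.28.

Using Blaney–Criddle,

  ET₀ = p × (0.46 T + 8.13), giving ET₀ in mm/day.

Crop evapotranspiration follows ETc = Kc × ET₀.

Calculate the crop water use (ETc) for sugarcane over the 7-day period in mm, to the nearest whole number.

ET₀ = 0.27 × (0.46 × 30.7 + 8.13) = 0.27 × 22.252 = 6.0080 mm/d
ETc = Kc × ET₀ = 1.28 × 6.0080 = 7.6902 mm/d
Over 7 days: 7.6902 × 7 = 53.831 mm

54 mm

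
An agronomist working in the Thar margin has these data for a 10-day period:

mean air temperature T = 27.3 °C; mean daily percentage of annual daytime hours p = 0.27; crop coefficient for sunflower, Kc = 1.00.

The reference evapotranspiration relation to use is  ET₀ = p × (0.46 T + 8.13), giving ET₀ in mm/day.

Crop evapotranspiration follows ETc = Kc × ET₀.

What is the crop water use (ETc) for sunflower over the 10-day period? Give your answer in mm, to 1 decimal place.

55.9 mm

ET₀ = 0.27 × (0.46 × 27.3 + 8.13) = 0.27 × 20.688 = 5.5858 mm/d
ETc = Kc × ET₀ = 1.00 × 5.5858 = 5.5858 mm/d
Over 10 days: 5.5858 × 10 = 55.858 mm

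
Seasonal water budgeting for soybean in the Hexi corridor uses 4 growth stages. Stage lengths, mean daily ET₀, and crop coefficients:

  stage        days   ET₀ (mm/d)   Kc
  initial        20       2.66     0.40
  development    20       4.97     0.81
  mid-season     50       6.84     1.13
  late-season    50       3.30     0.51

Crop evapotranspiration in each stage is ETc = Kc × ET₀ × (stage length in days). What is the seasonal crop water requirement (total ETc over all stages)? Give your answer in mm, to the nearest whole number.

initial: 0.40 × 2.66 × 20 = 21.28 mm
development: 0.81 × 4.97 × 20 = 80.51 mm
mid-season: 1.13 × 6.84 × 50 = 386.46 mm
late-season: 0.51 × 3.30 × 50 = 84.15 mm
Seasonal total = 572.40 mm

572 mm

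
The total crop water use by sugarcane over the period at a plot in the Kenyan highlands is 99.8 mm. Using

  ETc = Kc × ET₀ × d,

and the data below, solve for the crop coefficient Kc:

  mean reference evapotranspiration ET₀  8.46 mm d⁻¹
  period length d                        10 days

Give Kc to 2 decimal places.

1.18

ETc = Kc × ET₀ × d  ⇒  Kc = ETc / (ET₀ × d)
Kc = 99.8 / (8.46 × 10) = 99.8 / 84.60 = 1.1797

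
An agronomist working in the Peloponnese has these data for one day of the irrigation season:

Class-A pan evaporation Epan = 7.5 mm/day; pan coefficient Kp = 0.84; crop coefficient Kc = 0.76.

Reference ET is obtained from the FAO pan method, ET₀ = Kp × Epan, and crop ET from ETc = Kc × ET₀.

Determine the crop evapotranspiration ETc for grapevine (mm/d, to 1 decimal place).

4.8 mm/d

ET₀ = 0.84 × 7.5 = 6.3000 mm/d
ETc = Kc × ET₀ = 0.76 × 6.3000 = 4.7880 mm/d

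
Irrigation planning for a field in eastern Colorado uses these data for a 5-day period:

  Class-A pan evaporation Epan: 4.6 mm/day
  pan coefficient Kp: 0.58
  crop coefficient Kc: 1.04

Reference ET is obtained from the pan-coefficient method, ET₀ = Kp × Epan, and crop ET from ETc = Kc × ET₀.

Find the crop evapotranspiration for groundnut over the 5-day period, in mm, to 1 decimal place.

ET₀ = 0.58 × 4.6 = 2.6680 mm/d
ETc = Kc × ET₀ = 1.04 × 2.6680 = 2.7747 mm/d
Over 5 days: 2.7747 × 5 = 13.874 mm

13.9 mm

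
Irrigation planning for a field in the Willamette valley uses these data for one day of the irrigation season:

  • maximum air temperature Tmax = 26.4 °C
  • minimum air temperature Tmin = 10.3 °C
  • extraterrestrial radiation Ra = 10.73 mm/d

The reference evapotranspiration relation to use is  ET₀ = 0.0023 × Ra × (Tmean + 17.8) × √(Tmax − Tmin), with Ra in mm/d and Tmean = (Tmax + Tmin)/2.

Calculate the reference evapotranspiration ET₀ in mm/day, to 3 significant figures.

3.58 mm/day

Tmean = (26.4 + 10.3)/2 = 18.35 °C
ET₀ = 0.0023 × 10.73 × (18.35 + 17.8) × √16.1 = 0.0023 × 10.73 × 36.15 × 4.0125 = 3.5797 mm/d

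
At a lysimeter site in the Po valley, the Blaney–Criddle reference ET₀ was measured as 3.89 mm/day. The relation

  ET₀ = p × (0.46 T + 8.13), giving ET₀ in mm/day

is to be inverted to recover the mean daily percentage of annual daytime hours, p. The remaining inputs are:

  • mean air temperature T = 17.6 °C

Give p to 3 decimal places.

0.240

p = ET₀ / (0.46 T + 8.13) = 3.89 / (0.46 × 17.6 + 8.13) = 3.89 / 16.226 = 0.2397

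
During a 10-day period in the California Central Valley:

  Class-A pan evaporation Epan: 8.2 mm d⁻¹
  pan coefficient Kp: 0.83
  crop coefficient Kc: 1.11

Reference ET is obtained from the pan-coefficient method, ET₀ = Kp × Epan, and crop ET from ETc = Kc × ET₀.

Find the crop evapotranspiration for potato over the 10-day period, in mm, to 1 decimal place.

ET₀ = 0.83 × 8.2 = 6.8060 mm/d
ETc = Kc × ET₀ = 1.11 × 6.8060 = 7.5547 mm/d
Over 10 days: 7.5547 × 10 = 75.547 mm

75.5 mm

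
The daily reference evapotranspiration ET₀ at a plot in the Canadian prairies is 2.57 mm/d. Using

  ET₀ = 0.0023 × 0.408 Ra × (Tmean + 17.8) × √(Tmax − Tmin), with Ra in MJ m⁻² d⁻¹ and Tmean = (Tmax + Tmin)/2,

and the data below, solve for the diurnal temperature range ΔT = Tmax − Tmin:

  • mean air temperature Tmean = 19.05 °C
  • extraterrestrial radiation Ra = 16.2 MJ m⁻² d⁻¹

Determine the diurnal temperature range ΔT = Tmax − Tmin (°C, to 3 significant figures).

21.0 °C

√ΔT = ET₀ / [0.0023 × 0.408 × Ra × (Tmean+17.8)] = 2.57 / (0.0023 × 6.6096 × 36.85) = 4.5877
ΔT = 4.5877² = 21.047 °C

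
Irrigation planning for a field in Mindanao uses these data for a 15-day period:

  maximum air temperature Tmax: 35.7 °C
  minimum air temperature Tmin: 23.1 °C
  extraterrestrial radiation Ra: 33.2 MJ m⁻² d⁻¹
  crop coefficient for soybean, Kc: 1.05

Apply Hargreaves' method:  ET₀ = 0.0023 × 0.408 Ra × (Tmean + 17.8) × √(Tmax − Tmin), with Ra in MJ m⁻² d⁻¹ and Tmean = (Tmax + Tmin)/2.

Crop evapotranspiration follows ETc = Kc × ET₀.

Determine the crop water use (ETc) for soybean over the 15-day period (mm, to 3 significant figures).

Tmean = (35.7 + 23.1)/2 = 29.40 °C
0.408 Ra = 0.408 × 33.2 = 13.5456 mm/d equivalent
ET₀ = 0.0023 × 13.5456 × (29.40 + 17.8) × √12.6 = 0.0023 × 13.5456 × 47.20 × 3.5496 = 5.2197 mm/d
ETc = Kc × ET₀ = 1.05 × 5.2197 = 5.4807 mm/d
Over 15 days: 5.4807 × 15 = 82.211 mm

82.2 mm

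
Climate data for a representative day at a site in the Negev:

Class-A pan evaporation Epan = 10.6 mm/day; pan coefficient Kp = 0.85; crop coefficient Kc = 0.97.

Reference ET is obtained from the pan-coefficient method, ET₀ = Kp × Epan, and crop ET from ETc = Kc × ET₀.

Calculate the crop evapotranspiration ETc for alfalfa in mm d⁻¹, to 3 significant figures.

8.74 mm d⁻¹

ET₀ = 0.85 × 10.6 = 9.0100 mm/d
ETc = Kc × ET₀ = 0.97 × 9.0100 = 8.7397 mm/d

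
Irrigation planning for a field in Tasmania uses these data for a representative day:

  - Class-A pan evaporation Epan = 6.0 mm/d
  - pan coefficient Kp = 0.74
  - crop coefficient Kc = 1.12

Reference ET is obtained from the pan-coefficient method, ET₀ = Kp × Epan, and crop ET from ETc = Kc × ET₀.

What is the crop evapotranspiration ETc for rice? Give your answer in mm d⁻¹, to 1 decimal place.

5.0 mm d⁻¹

ET₀ = 0.74 × 6.0 = 4.4400 mm/d
ETc = Kc × ET₀ = 1.12 × 4.4400 = 4.9728 mm/d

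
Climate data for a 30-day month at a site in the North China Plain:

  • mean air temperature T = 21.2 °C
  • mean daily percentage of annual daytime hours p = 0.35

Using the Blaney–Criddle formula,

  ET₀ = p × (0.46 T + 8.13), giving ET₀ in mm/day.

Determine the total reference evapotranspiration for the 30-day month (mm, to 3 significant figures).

ET₀ = 0.35 × (0.46 × 21.2 + 8.13) = 0.35 × 17.882 = 6.2587 mm/d
Monthly total = 6.2587 × 30 = 187.761 mm

188 mm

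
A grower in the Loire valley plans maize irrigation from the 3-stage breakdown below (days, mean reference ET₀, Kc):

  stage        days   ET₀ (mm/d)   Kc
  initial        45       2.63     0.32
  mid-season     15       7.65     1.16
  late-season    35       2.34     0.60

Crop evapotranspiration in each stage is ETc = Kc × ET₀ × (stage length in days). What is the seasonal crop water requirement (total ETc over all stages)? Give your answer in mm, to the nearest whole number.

220 mm

initial: 0.32 × 2.63 × 45 = 37.87 mm
mid-season: 1.16 × 7.65 × 15 = 133.11 mm
late-season: 0.60 × 2.34 × 35 = 49.14 mm
Seasonal total = 220.12 mm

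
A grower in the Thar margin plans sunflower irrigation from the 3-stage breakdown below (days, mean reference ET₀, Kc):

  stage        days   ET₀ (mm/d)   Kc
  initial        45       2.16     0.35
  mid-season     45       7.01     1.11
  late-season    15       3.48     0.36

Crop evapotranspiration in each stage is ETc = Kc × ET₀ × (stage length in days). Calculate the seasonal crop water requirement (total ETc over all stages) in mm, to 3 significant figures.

initial: 0.35 × 2.16 × 45 = 34.02 mm
mid-season: 1.11 × 7.01 × 45 = 350.15 mm
late-season: 0.36 × 3.48 × 15 = 18.79 mm
Seasonal total = 402.96 mm

403 mm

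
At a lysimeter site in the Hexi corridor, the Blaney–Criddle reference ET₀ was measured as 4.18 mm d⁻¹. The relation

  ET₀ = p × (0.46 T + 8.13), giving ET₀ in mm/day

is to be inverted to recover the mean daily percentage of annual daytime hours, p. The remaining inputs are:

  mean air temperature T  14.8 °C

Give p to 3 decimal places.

0.280

p = ET₀ / (0.46 T + 8.13) = 4.18 / (0.46 × 14.8 + 8.13) = 4.18 / 14.938 = 0.2798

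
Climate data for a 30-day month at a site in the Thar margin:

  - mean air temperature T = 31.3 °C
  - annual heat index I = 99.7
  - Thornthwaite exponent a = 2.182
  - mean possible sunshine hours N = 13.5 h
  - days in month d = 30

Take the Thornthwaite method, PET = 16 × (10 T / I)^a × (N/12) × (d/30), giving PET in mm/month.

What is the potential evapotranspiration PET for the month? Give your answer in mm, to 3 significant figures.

10T/I = 10 × 31.3 / 99.7 = 3.1394
(10T/I)^a = 3.1394^2.182 = 12.1372
Uncorrected PET = 16 × 12.1372 = 194.195 mm
Correction = (N/12)(d/30) = (13.5/12)(30/30) = 1.1250
PET = 194.195 × 1.1250 = 218.469 mm/month

218 mm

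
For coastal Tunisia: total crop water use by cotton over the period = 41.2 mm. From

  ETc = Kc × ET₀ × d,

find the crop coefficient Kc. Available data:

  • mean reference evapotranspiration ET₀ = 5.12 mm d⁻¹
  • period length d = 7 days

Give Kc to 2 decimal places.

1.15

ETc = Kc × ET₀ × d  ⇒  Kc = ETc / (ET₀ × d)
Kc = 41.2 / (5.12 × 7) = 41.2 / 35.84 = 1.1496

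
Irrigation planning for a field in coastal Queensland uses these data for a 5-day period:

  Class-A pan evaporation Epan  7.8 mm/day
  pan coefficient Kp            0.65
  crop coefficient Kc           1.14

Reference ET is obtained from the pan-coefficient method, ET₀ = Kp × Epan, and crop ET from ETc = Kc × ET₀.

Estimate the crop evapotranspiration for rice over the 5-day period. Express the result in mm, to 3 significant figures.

ET₀ = 0.65 × 7.8 = 5.0700 mm/d
ETc = Kc × ET₀ = 1.14 × 5.0700 = 5.7798 mm/d
Over 5 days: 5.7798 × 5 = 28.899 mm

28.9 mm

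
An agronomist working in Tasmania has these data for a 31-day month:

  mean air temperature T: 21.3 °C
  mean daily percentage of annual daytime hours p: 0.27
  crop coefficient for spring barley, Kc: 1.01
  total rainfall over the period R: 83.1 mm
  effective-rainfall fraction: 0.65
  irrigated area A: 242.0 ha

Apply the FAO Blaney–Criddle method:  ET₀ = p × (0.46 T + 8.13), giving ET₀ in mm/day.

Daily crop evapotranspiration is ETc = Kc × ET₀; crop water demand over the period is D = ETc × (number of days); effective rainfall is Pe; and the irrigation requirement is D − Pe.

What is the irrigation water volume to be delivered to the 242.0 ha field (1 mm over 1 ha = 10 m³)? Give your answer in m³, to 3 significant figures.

ET₀ = 0.27 × (0.46 × 21.3 + 8.13) = 0.27 × 17.928 = 4.8406 mm/d
ETc = Kc × ET₀ = 1.01 × 4.8406 = 4.8890 mm/d
Crop demand D = ETc × 31 d = 4.8890 × 31 = 151.559 mm
Pe = 0.65 × 83.1 = 54.015 mm
D − Pe = 151.559 − 54.015 = 97.544 mm
Volume = 97.544 mm × 242.0 ha × 10 = 236056.5 m³

236000 m³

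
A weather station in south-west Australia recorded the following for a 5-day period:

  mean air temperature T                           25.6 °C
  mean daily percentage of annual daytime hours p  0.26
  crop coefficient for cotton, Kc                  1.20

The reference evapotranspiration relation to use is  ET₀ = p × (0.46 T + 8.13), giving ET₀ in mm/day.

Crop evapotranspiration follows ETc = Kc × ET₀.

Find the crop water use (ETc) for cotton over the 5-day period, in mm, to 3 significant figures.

ET₀ = 0.26 × (0.46 × 25.6 + 8.13) = 0.26 × 19.906 = 5.1756 mm/d
ETc = Kc × ET₀ = 1.20 × 5.1756 = 6.2107 mm/d
Over 5 days: 6.2107 × 5 = 31.054 mm

31.1 mm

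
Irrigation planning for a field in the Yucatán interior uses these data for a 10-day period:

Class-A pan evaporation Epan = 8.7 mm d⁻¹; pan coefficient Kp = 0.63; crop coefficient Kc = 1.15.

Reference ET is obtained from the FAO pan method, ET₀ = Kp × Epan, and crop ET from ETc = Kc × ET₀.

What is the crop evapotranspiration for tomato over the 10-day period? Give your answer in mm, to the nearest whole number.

63 mm

ET₀ = 0.63 × 8.7 = 5.4810 mm/d
ETc = Kc × ET₀ = 1.15 × 5.4810 = 6.3032 mm/d
Over 10 days: 6.3032 × 10 = 63.032 mm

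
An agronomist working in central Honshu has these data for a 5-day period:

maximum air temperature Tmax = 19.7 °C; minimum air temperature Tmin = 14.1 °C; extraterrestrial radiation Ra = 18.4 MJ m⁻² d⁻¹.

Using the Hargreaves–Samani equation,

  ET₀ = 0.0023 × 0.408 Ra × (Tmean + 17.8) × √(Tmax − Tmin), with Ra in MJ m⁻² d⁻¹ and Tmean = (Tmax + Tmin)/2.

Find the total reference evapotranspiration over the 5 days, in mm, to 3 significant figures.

7.09 mm

Tmean = (19.7 + 14.1)/2 = 16.90 °C
0.408 Ra = 0.408 × 18.4 = 7.5072 mm/d equivalent
ET₀ = 0.0023 × 7.5072 × (16.90 + 17.8) × √5.6 = 0.0023 × 7.5072 × 34.70 × 2.3664 = 1.4178 mm/d
Over 5 days: 1.4178 × 5 = 7.089 mm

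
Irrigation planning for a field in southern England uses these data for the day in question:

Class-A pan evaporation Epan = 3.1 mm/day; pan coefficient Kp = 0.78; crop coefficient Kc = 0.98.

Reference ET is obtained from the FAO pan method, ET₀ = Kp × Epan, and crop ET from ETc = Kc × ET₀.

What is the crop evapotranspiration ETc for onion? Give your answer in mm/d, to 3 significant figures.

2.37 mm/d

ET₀ = 0.78 × 3.1 = 2.4180 mm/d
ETc = Kc × ET₀ = 0.98 × 2.4180 = 2.3696 mm/d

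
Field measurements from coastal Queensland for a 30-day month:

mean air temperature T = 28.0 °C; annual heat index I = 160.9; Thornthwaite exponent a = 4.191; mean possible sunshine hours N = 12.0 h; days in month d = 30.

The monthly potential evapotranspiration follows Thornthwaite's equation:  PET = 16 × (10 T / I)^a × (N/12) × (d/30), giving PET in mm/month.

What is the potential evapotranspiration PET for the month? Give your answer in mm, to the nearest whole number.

163 mm

10T/I = 10 × 28.0 / 160.9 = 1.7402
(10T/I)^a = 1.7402^4.191 = 10.1942
Uncorrected PET = 16 × 10.1942 = 163.107 mm
Correction = (N/12)(d/30) = (12.0/12)(30/30) = 1.0000
PET = 163.107 × 1.0000 = 163.107 mm/month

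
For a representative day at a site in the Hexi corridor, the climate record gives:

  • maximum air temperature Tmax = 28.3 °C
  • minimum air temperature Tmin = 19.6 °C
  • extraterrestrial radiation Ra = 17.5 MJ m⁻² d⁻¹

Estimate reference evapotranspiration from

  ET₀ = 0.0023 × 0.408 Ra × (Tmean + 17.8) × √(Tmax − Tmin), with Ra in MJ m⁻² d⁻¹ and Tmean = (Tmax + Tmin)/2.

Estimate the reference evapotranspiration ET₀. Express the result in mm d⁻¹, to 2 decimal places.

Tmean = (28.3 + 19.6)/2 = 23.95 °C
0.408 Ra = 0.408 × 17.5 = 7.1400 mm/d equivalent
ET₀ = 0.0023 × 7.1400 × (23.95 + 17.8) × √8.7 = 0.0023 × 7.1400 × 41.75 × 2.9496 = 2.0223 mm/d

2.02 mm d⁻¹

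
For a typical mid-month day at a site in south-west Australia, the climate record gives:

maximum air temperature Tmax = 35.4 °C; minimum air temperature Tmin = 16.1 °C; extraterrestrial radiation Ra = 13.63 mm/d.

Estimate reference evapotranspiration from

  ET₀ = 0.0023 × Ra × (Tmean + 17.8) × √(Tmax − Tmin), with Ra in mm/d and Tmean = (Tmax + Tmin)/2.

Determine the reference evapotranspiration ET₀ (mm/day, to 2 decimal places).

6.00 mm/day

Tmean = (35.4 + 16.1)/2 = 25.75 °C
ET₀ = 0.0023 × 13.63 × (25.75 + 17.8) × √19.3 = 0.0023 × 13.63 × 43.55 × 4.3932 = 5.9978 mm/d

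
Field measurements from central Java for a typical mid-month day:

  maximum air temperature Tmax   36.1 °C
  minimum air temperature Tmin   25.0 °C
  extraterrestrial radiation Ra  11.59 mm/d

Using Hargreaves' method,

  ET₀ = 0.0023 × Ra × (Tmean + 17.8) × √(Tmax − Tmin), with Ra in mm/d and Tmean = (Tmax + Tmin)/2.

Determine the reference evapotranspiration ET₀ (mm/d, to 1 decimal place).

Tmean = (36.1 + 25.0)/2 = 30.55 °C
ET₀ = 0.0023 × 11.59 × (30.55 + 17.8) × √11.1 = 0.0023 × 11.59 × 48.35 × 3.3317 = 4.2941 mm/d

4.3 mm/d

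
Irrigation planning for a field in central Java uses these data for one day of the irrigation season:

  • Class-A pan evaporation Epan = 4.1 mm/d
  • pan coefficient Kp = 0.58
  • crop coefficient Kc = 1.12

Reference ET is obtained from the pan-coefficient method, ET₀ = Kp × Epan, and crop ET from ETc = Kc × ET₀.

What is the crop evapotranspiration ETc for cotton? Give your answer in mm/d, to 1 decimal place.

ET₀ = 0.58 × 4.1 = 2.3780 mm/d
ETc = Kc × ET₀ = 1.12 × 2.3780 = 2.6634 mm/d

2.7 mm/d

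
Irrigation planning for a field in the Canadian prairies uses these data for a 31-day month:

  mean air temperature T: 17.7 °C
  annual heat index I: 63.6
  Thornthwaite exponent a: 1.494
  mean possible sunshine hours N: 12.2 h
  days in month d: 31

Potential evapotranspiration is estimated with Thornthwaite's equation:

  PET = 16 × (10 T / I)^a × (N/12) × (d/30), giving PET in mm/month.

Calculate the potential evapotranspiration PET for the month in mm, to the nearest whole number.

78 mm

10T/I = 10 × 17.7 / 63.6 = 2.7830
(10T/I)^a = 2.7830^1.494 = 4.6143
Uncorrected PET = 16 × 4.6143 = 73.829 mm
Correction = (N/12)(d/30) = (12.2/12)(31/30) = 1.0506
PET = 73.829 × 1.0506 = 77.565 mm/month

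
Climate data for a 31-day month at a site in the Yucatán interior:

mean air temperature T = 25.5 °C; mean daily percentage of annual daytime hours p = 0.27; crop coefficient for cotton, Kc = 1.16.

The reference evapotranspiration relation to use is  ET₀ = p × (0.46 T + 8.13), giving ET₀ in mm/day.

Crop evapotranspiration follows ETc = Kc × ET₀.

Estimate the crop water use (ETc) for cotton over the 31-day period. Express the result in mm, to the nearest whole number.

ET₀ = 0.27 × (0.46 × 25.5 + 8.13) = 0.27 × 19.860 = 5.3622 mm/d
ETc = Kc × ET₀ = 1.16 × 5.3622 = 6.2202 mm/d
Over 31 days: 6.2202 × 31 = 192.826 mm

193 mm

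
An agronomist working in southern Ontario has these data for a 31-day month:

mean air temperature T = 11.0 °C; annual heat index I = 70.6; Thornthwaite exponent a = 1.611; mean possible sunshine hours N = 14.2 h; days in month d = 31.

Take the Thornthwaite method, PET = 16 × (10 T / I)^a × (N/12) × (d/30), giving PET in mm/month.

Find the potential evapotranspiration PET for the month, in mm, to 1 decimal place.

10T/I = 10 × 11.0 / 70.6 = 1.5581
(10T/I)^a = 1.5581^1.611 = 2.0430
Uncorrected PET = 16 × 2.0430 = 32.688 mm
Correction = (N/12)(d/30) = (14.2/12)(31/30) = 1.2228
PET = 32.688 × 1.2228 = 39.971 mm/month

40.0 mm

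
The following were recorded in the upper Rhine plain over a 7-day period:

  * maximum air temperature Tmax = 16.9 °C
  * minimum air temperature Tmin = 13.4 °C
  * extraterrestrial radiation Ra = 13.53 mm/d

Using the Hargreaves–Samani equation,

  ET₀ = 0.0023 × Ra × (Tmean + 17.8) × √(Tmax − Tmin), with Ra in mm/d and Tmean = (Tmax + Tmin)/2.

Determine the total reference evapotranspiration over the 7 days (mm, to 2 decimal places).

Tmean = (16.9 + 13.4)/2 = 15.15 °C
ET₀ = 0.0023 × 13.53 × (15.15 + 17.8) × √3.5 = 0.0023 × 13.53 × 32.95 × 1.8708 = 1.9183 mm/d
Over 7 days: 1.9183 × 7 = 13.428 mm

13.43 mm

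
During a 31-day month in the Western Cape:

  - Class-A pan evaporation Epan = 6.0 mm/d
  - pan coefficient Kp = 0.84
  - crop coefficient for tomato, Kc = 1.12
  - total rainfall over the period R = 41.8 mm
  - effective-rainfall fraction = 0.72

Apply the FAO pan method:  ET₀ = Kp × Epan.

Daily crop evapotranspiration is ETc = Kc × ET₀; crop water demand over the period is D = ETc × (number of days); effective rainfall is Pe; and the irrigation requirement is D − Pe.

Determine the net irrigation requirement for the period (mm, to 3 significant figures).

145 mm

ET₀ = 0.84 × 6.0 = 5.0400 mm/d
ETc = Kc × ET₀ = 1.12 × 5.0400 = 5.6448 mm/d
Crop demand D = ETc × 31 d = 5.6448 × 31 = 174.989 mm
Pe = 0.72 × 41.8 = 30.096 mm
D − Pe = 174.989 − 30.096 = 144.893 mm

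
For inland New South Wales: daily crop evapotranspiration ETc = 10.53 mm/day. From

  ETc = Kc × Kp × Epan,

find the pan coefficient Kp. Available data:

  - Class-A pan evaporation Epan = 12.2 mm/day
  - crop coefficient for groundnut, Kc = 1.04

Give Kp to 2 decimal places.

ETc = Kc × Kp × Epan  ⇒  Kp = ETc / (Kc × Epan)
Kp = 10.53 / (1.04 × 12.2) = 10.53 / 12.688 = 0.8299

0.83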